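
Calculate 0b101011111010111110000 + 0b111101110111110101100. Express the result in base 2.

0b1101001110010110011100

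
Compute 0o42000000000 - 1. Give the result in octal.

0o41777777777

The trailing 9 digits are 0, so subtracting 1 borrows through: they become 7 and the next digit up decrements.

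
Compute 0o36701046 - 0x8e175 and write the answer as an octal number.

0o34520261

0x8e175 = 0o2160565 in octal.
Subtract column by column in base 8:
  6-5 → 1
  4-6 → 6 (borrow)
  0-5-1 → 2 (borrow)
  1-0-1 → 0
  0-6 → 2 (borrow)
  7-1-1 → 5
  6-2 → 4
  3-0 → 3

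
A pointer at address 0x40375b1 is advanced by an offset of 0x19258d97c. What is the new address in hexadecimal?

Add column by column in base 16, right to left:
  1+c = d
  b+7 = 2 carry 1
  5+9+1 = f
  7+d = 4 carry 1
  3+8+1 = c
  0+5 = 5
  4+2 = 6
  0+9 = 9
  0+1 = 1

0x1965c4f2d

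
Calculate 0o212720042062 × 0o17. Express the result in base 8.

0o4043460777356

Multiply each base-8 digit by 15, carrying:
  2×15 = 30 → write 6 carry 3
  6×15+3 = 93 → write 5 carry 11
  0×15+11 = 11 → write 3 carry 1
  2×15+1 = 31 → write 7 carry 3
  4×15+3 = 63 → write 7 carry 7
  0×15+7 = 7 → write 7
  0×15 = 0 → write 0
  2×15 = 30 → write 6 carry 3
  7×15+3 = 108 → write 4 carry 13
  2×15+13 = 43 → write 3 carry 5
  1×15+5 = 20 → write 4 carry 2
  2×15+2 = 32 → write 0 carry 4
  remaining carry: 4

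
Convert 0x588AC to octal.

0o1304254

Expand each hex digit to 4 bits: 5=0101 8=1000 8=1000 A=1010 C=1100.
Group the bits in threes: 001 011 000 100 010 101 100 → 1304254.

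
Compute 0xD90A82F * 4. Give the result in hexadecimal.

Multiply each base-16 digit by 4, carrying:
  F×4 = 60 → write C carry 3
  2×4+3 = 11 → write B
  8×4 = 32 → write 0 carry 2
  A×4+2 = 42 → write A carry 2
  0×4+2 = 2 → write 2
  9×4 = 36 → write 4 carry 2
  D×4+2 = 54 → write 6 carry 3
  remaining carry: 3

0x3642A0BC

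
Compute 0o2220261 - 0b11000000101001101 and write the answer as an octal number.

0o1717544

0b11000000101001101 = 0o300515 in octal.
Subtract column by column in base 8:
  1-5 → 4 (borrow)
  6-1-1 → 4
  2-5 → 5 (borrow)
  0-0-1 → 7 (borrow)
  2-0-1 → 1
  2-3 → 7 (borrow)
  2-0-1 → 1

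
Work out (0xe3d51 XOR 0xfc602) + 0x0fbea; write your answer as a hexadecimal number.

First 0xe3d51 XOR 0xfc602 = 0x1fb53.
Add column by column in base 16, right to left:
  3+a = d
  5+e = 3 carry 1
  b+b+1 = 7 carry 1
  f+f+1 = f carry 1
  1+0+1 = 2

0x2f73d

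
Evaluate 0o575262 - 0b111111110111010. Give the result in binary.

0b100111101011111000

0o575262 = 0b101111101010110010 in binary.
Subtract column by column in base 2:
  0-0 → 0
  1-1 → 0
  0-0 → 0
  0-1 → 1 (borrow)
  1-1-1 → 1 (borrow)
  1-1-1 → 1 (borrow)
  0-0-1 → 1 (borrow)
  1-1-1 → 1 (borrow)
  0-1-1 → 0 (borrow)
  1-1-1 → 1 (borrow)
  0-1-1 → 0 (borrow)
  1-1-1 → 1 (borrow)
  1-1-1 → 1 (borrow)
  1-1-1 → 1 (borrow)
  1-1-1 → 1 (borrow)
  1-0-1 → 0
  0-0 → 0
  1-0 → 1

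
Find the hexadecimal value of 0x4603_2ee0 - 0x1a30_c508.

0x2bd269d8

Subtract column by column in base 16:
  0-8 → 8 (borrow)
  e-0-1 → d
  e-5 → 9
  2-c → 6 (borrow)
  3-0-1 → 2
  0-3 → d (borrow)
  6-a-1 → b (borrow)
  4-1-1 → 2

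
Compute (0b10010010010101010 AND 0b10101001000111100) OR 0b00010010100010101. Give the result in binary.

0b10010010010101010 AND 0b10101001000111100 = 0b10000000000101000.
Then OR with 0b00010010100010101.

0b10010010100111101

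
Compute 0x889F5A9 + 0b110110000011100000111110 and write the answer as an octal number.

0o1130426747

0x889F5A9 = 0o1042372651 in octal.
0b110110000011100000111110 = 0o66034076 in octal.
Add column by column in base 8, right to left:
  1+6 = 7
  5+7 = 4 carry 1
  6+0+1 = 7
  2+4 = 6
  7+3 = 2 carry 1
  3+0+1 = 4
  2+6 = 0 carry 1
  4+6+1 = 3 carry 1
  0+0+1 = 1
  1+0 = 1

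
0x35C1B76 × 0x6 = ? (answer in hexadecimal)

0x1428A4C4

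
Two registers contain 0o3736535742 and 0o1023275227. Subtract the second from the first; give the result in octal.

0o2713240513

Subtract column by column in base 8:
  2-7 → 3 (borrow)
  4-2-1 → 1
  7-2 → 5
  5-5 → 0
  3-7 → 4 (borrow)
  5-2-1 → 2
  6-3 → 3
  3-2 → 1
  7-0 → 7
  3-1 → 2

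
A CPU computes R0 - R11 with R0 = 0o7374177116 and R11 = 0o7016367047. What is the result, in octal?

0o355610047

Subtract column by column in base 8:
  6-7 → 7 (borrow)
  1-4-1 → 4 (borrow)
  1-0-1 → 0
  7-7 → 0
  7-6 → 1
  1-3 → 6 (borrow)
  4-6-1 → 5 (borrow)
  7-1-1 → 5
  3-0 → 3
  7-7 → 0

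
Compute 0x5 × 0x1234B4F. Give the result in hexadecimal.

Multiply each base-16 digit by 5, carrying:
  F×5 = 75 → write B carry 4
  4×5+4 = 24 → write 8 carry 1
  B×5+1 = 56 → write 8 carry 3
  4×5+3 = 23 → write 7 carry 1
  3×5+1 = 16 → write 0 carry 1
  2×5+1 = 11 → write B
  1×5 = 5 → write 5

0x5B0788B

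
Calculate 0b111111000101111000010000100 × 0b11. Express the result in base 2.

0b10111101010001101000110001100

Multiply each base-2 digit by 3, carrying:
  0×3 = 0 → write 0
  0×3 = 0 → write 0
  1×3 = 3 → write 1 carry 1
  0×3+1 = 1 → write 1
  0×3 = 0 → write 0
  0×3 = 0 → write 0
  0×3 = 0 → write 0
  1×3 = 3 → write 1 carry 1
  0×3+1 = 1 → write 1
  0×3 = 0 → write 0
  0×3 = 0 → write 0
  0×3 = 0 → write 0
  1×3 = 3 → write 1 carry 1
  1×3+1 = 4 → write 0 carry 2
  1×3+2 = 5 → write 1 carry 2
  1×3+2 = 5 → write 1 carry 2
  0×3+2 = 2 → write 0 carry 1
  1×3+1 = 4 → write 0 carry 2
  0×3+2 = 2 → write 0 carry 1
  0×3+1 = 1 → write 1
  0×3 = 0 → write 0
  1×3 = 3 → write 1 carry 1
  1×3+1 = 4 → write 0 carry 2
  1×3+2 = 5 → write 1 carry 2
  1×3+2 = 5 → write 1 carry 2
  1×3+2 = 5 → write 1 carry 2
  1×3+2 = 5 → write 1 carry 2
  remaining carry: 10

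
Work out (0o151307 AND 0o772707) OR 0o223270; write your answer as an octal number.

0o373377

0o151307 AND 0o772707 = 0o150307.
Then OR with 0o223270.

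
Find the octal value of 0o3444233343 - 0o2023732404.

0o1420300737

Subtract column by column in base 8:
  3-4 → 7 (borrow)
  4-0-1 → 3
  3-4 → 7 (borrow)
  3-2-1 → 0
  3-3 → 0
  2-7 → 3 (borrow)
  4-3-1 → 0
  4-2 → 2
  4-0 → 4
  3-2 → 1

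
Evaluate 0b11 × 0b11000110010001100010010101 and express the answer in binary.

Multiply each base-2 digit by 3, carrying:
  1×3 = 3 → write 1 carry 1
  0×3+1 = 1 → write 1
  1×3 = 3 → write 1 carry 1
  0×3+1 = 1 → write 1
  1×3 = 3 → write 1 carry 1
  0×3+1 = 1 → write 1
  0×3 = 0 → write 0
  1×3 = 3 → write 1 carry 1
  0×3+1 = 1 → write 1
  0×3 = 0 → write 0
  0×3 = 0 → write 0
  1×3 = 3 → write 1 carry 1
  1×3+1 = 4 → write 0 carry 2
  0×3+2 = 2 → write 0 carry 1
  0×3+1 = 1 → write 1
  0×3 = 0 → write 0
  1×3 = 3 → write 1 carry 1
  0×3+1 = 1 → write 1
  0×3 = 0 → write 0
  1×3 = 3 → write 1 carry 1
  1×3+1 = 4 → write 0 carry 2
  0×3+2 = 2 → write 0 carry 1
  0×3+1 = 1 → write 1
  0×3 = 0 → write 0
  1×3 = 3 → write 1 carry 1
  1×3+1 = 4 → write 0 carry 2
  remaining carry: 10

0b1001010010110100100110111111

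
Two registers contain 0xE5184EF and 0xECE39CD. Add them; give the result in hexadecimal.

0x1D1FBEBC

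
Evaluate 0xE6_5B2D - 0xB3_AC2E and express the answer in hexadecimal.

0x32AEFF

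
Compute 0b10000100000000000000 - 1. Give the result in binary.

0b10000011111111111111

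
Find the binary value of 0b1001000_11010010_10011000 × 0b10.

Multiply each base-2 digit by 2, carrying:
  0×2 = 0 → write 0
  0×2 = 0 → write 0
  0×2 = 0 → write 0
  1×2 = 2 → write 0 carry 1
  1×2+1 = 3 → write 1 carry 1
  0×2+1 = 1 → write 1
  0×2 = 0 → write 0
  1×2 = 2 → write 0 carry 1
  0×2+1 = 1 → write 1
  1×2 = 2 → write 0 carry 1
  0×2+1 = 1 → write 1
  0×2 = 0 → write 0
  1×2 = 2 → write 0 carry 1
  0×2+1 = 1 → write 1
  1×2 = 2 → write 0 carry 1
  1×2+1 = 3 → write 1 carry 1
  0×2+1 = 1 → write 1
  0×2 = 0 → write 0
  0×2 = 0 → write 0
  1×2 = 2 → write 0 carry 1
  0×2+1 = 1 → write 1
  0×2 = 0 → write 0
  1×2 = 2 → write 0 carry 1
  remaining carry: 1

0b100100011010010100110000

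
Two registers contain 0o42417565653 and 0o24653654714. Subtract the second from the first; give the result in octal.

Subtract column by column in base 8:
  3-4 → 7 (borrow)
  5-1-1 → 3
  6-7 → 7 (borrow)
  5-4-1 → 0
  6-5 → 1
  5-6 → 7 (borrow)
  7-3-1 → 3
  1-5 → 4 (borrow)
  4-6-1 → 5 (borrow)
  2-4-1 → 5 (borrow)
  4-2-1 → 1

0o15543710737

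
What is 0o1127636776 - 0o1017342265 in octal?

0o110274511

Subtract column by column in base 8:
  6-5 → 1
  7-6 → 1
  7-2 → 5
  6-2 → 4
  3-4 → 7 (borrow)
  6-3-1 → 2
  7-7 → 0
  2-1 → 1
  1-0 → 1
  1-1 → 0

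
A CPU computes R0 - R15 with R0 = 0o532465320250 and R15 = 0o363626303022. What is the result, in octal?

0o146637015226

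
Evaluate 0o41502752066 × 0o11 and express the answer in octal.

0o456532472746

Multiply each base-8 digit by 9, carrying:
  6×9 = 54 → write 6 carry 6
  6×9+6 = 60 → write 4 carry 7
  0×9+7 = 7 → write 7
  2×9 = 18 → write 2 carry 2
  5×9+2 = 47 → write 7 carry 5
  7×9+5 = 68 → write 4 carry 8
  2×9+8 = 26 → write 2 carry 3
  0×9+3 = 3 → write 3
  5×9 = 45 → write 5 carry 5
  1×9+5 = 14 → write 6 carry 1
  4×9+1 = 37 → write 5 carry 4
  remaining carry: 4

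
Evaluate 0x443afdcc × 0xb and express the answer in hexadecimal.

Multiply each base-16 digit by 11, carrying:
  c×11 = 132 → write 4 carry 8
  c×11+8 = 140 → write c carry 8
  d×11+8 = 151 → write 7 carry 9
  f×11+9 = 174 → write e carry 10
  a×11+10 = 120 → write 8 carry 7
  3×11+7 = 40 → write 8 carry 2
  4×11+2 = 46 → write e carry 2
  4×11+2 = 46 → write e carry 2
  remaining carry: 2

0x2ee88e7c4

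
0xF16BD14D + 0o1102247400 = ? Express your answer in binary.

0xF16BD14D = 0b11110001011010111101000101001101 in binary.
0o1102247400 = 0b1001000010010100111100000000 in binary.
Add column by column in base 2, right to left:
  1+0 = 1
  0+0 = 0
  1+0 = 1
  1+0 = 1
  0+0 = 0
  0+0 = 0
  1+0 = 1
  0+0 = 0
  1+1 = 0 carry 1
  0+1+1 = 0 carry 1
  0+1+1 = 0 carry 1
  0+1+1 = 0 carry 1
  1+0+1 = 0 carry 1
  0+0+1 = 1
  1+1 = 0 carry 1
  1+0+1 = 0 carry 1
  1+1+1 = 1 carry 1
  1+0+1 = 0 carry 1
  0+0+1 = 1
  1+1 = 0 carry 1
  0+0+1 = 1
  1+0 = 1
  1+0 = 1
  0+0 = 0
  1+1 = 0 carry 1
  0+0+1 = 1
  0+0 = 0
  0+1 = 1
  1+0 = 1
  1+0 = 1
  1+0 = 1
  1+0 = 1

0b11111010011101010010000001001101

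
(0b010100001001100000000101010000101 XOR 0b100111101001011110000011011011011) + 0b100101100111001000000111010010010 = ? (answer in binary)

0b1011001001000000110001101011110000

First 0b010100001001100000000101010000101 XOR 0b100111101001011110000011011011011 = 0b110011100000111110000110001011110.
Add column by column in base 2, right to left:
  0+0 = 0
  1+1 = 0 carry 1
  1+0+1 = 0 carry 1
  1+0+1 = 0 carry 1
  1+1+1 = 1 carry 1
  0+0+1 = 1
  1+0 = 1
  0+1 = 1
  0+0 = 0
  0+1 = 1
  1+1 = 0 carry 1
  1+1+1 = 1 carry 1
  0+0+1 = 1
  0+0 = 0
  0+0 = 0
  0+0 = 0
  1+0 = 1
  1+0 = 1
  1+1 = 0 carry 1
  1+0+1 = 0 carry 1
  1+0+1 = 0 carry 1
  0+1+1 = 0 carry 1
  0+1+1 = 0 carry 1
  0+1+1 = 0 carry 1
  0+0+1 = 1
  0+0 = 0
  1+1 = 0 carry 1
  1+1+1 = 1 carry 1
  1+0+1 = 0 carry 1
  0+1+1 = 0 carry 1
  0+0+1 = 1
  1+0 = 1
  1+1 = 0 carry 1
  final carry 1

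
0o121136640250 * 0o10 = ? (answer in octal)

0o1211366402500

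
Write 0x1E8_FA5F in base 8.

0o172175137

Expand each hex digit to 4 bits: 1=0001 E=1110 8=1000 F=1111 A=1010 5=0101 F=1111.
Group the bits in threes: 001 111 010 001 111 101 001 011 111 → 172175137.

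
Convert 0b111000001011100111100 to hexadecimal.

Group the bits into nibbles: 0001 1100 0001 0111 0011 1100 → 1c173c.

0x1c173c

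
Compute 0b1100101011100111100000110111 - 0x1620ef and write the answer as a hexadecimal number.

0xc985748

0b1100101011100111100000110111 = 0xcae7837 in hexadecimal.
Subtract column by column in base 16:
  7-f → 8 (borrow)
  3-e-1 → 4 (borrow)
  8-0-1 → 7
  7-2 → 5
  e-6 → 8
  a-1 → 9
  c-0 → c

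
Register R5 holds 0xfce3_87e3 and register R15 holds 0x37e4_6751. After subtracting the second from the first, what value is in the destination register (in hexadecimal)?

Subtract column by column in base 16:
  3-1 → 2
  e-5 → 9
  7-7 → 0
  8-6 → 2
  3-4 → f (borrow)
  e-e-1 → f (borrow)
  c-7-1 → 4
  f-3 → c

0xc4ff2092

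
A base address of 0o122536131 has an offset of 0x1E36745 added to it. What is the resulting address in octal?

0o313421636

0x1E36745 = 0o170663505 in octal.
Add column by column in base 8, right to left:
  1+5 = 6
  3+0 = 3
  1+5 = 6
  6+3 = 1 carry 1
  3+6+1 = 2 carry 1
  5+6+1 = 4 carry 1
  2+0+1 = 3
  2+7 = 1 carry 1
  1+1+1 = 3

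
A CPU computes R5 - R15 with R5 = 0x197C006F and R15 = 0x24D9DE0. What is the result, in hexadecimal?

0x172E628F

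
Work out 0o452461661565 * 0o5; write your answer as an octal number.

Multiply each base-8 digit by 5, carrying:
  5×5 = 25 → write 1 carry 3
  6×5+3 = 33 → write 1 carry 4
  5×5+4 = 29 → write 5 carry 3
  1×5+3 = 8 → write 0 carry 1
  6×5+1 = 31 → write 7 carry 3
  6×5+3 = 33 → write 1 carry 4
  1×5+4 = 9 → write 1 carry 1
  6×5+1 = 31 → write 7 carry 3
  4×5+3 = 23 → write 7 carry 2
  2×5+2 = 12 → write 4 carry 1
  5×5+1 = 26 → write 2 carry 3
  4×5+3 = 23 → write 7 carry 2
  remaining carry: 2

0o2724771170511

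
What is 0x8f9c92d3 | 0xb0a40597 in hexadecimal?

OR each hex digit independently (no carries):
  8|b=b, f|0=f, 9|a=b, c|4=c, 9|0=9, 2|5=7, d|9=d, 3|7=7

0xbfbc97d7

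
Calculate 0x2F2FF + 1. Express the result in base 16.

The trailing 2 digits are F (max in base 16), so adding 1 cascades: they roll to 0 and the next digit up increments.

0x2F300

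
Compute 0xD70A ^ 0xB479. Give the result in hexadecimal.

XOR each hex digit independently (no carries):
  D^B=6, 7^4=3, 0^7=7, A^9=3

0x6373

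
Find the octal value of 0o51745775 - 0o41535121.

0o10210654

Subtract column by column in base 8:
  5-1 → 4
  7-2 → 5
  7-1 → 6
  5-5 → 0
  4-3 → 1
  7-5 → 2
  1-1 → 0
  5-4 → 1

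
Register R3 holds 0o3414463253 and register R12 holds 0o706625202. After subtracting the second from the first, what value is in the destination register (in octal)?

0o2505636051

Subtract column by column in base 8:
  3-2 → 1
  5-0 → 5
  2-2 → 0
  3-5 → 6 (borrow)
  6-2-1 → 3
  4-6 → 6 (borrow)
  4-6-1 → 5 (borrow)
  1-0-1 → 0
  4-7 → 5 (borrow)
  3-0-1 → 2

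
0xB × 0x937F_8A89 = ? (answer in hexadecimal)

0x6567AF3E3

Multiply each base-16 digit by 11, carrying:
  9×11 = 99 → write 3 carry 6
  8×11+6 = 94 → write E carry 5
  A×11+5 = 115 → write 3 carry 7
  8×11+7 = 95 → write F carry 5
  F×11+5 = 170 → write A carry 10
  7×11+10 = 87 → write 7 carry 5
  3×11+5 = 38 → write 6 carry 2
  9×11+2 = 101 → write 5 carry 6
  remaining carry: 6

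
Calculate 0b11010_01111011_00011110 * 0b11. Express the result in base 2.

Multiply each base-2 digit by 3, carrying:
  0×3 = 0 → write 0
  1×3 = 3 → write 1 carry 1
  1×3+1 = 4 → write 0 carry 2
  1×3+2 = 5 → write 1 carry 2
  1×3+2 = 5 → write 1 carry 2
  0×3+2 = 2 → write 0 carry 1
  0×3+1 = 1 → write 1
  0×3 = 0 → write 0
  1×3 = 3 → write 1 carry 1
  1×3+1 = 4 → write 0 carry 2
  0×3+2 = 2 → write 0 carry 1
  1×3+1 = 4 → write 0 carry 2
  1×3+2 = 5 → write 1 carry 2
  1×3+2 = 5 → write 1 carry 2
  1×3+2 = 5 → write 1 carry 2
  0×3+2 = 2 → write 0 carry 1
  0×3+1 = 1 → write 1
  1×3 = 3 → write 1 carry 1
  0×3+1 = 1 → write 1
  1×3 = 3 → write 1 carry 1
  1×3+1 = 4 → write 0 carry 2
  remaining carry: 10

0b10011110111000101011010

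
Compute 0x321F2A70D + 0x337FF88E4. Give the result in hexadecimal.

Add column by column in base 16, right to left:
  D+4 = 1 carry 1
  0+E+1 = F
  7+8 = F
  A+8 = 2 carry 1
  2+F+1 = 2 carry 1
  F+F+1 = F carry 1
  1+7+1 = 9
  2+3 = 5
  3+3 = 6

0x659F22FF1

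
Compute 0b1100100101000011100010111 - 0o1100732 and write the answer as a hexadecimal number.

0x18E053D

0b1100100101000011100010111 = 0x1928717 in hexadecimal.
0o1100732 = 0x481DA in hexadecimal.
Subtract column by column in base 16:
  7-A → D (borrow)
  1-D-1 → 3 (borrow)
  7-1-1 → 5
  8-8 → 0
  2-4 → E (borrow)
  9-0-1 → 8
  1-0 → 1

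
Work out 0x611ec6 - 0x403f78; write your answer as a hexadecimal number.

Subtract column by column in base 16:
  6-8 → e (borrow)
  c-7-1 → 4
  e-f → f (borrow)
  1-3-1 → d (borrow)
  1-0-1 → 0
  6-4 → 2

0x20df4e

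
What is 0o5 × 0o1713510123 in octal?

Multiply each base-8 digit by 5, carrying:
  3×5 = 15 → write 7 carry 1
  2×5+1 = 11 → write 3 carry 1
  1×5+1 = 6 → write 6
  0×5 = 0 → write 0
  1×5 = 5 → write 5
  5×5 = 25 → write 1 carry 3
  3×5+3 = 18 → write 2 carry 2
  1×5+2 = 7 → write 7
  7×5 = 35 → write 3 carry 4
  1×5+4 = 9 → write 1 carry 1
  remaining carry: 1

0o11372150637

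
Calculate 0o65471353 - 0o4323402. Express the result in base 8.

0o61145751

Subtract column by column in base 8:
  3-2 → 1
  5-0 → 5
  3-4 → 7 (borrow)
  1-3-1 → 5 (borrow)
  7-2-1 → 4
  4-3 → 1
  5-4 → 1
  6-0 → 6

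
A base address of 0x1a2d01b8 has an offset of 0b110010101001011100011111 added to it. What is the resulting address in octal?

0x1a2d01b8 = 0o3213200670 in octal.
0b110010101001011100011111 = 0o62513437 in octal.
Add column by column in base 8, right to left:
  0+7 = 7
  7+3 = 2 carry 1
  6+4+1 = 3 carry 1
  0+3+1 = 4
  0+1 = 1
  2+5 = 7
  3+2 = 5
  1+6 = 7
  2+0 = 2
  3+0 = 3

0o3275714327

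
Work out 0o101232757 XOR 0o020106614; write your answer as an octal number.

0o121334143

XOR each oct digit independently (no carries):
  1^0=1, 0^2=2, 1^0=1, 2^1=3, 3^0=3, 2^6=4, 7^6=1, 5^1=4, 7^4=3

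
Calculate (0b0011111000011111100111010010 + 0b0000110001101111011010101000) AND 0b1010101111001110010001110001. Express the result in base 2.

Add column by column in base 2, right to left:
  0+0 = 0
  1+0 = 1
  0+0 = 0
  0+1 = 1
  1+0 = 1
  0+1 = 1
  1+0 = 1
  1+1 = 0 carry 1
  1+0+1 = 0 carry 1
  0+1+1 = 0 carry 1
  0+1+1 = 0 carry 1
  1+0+1 = 0 carry 1
  1+1+1 = 1 carry 1
  1+1+1 = 1 carry 1
  1+1+1 = 1 carry 1
  1+1+1 = 1 carry 1
  1+0+1 = 0 carry 1
  0+1+1 = 0 carry 1
  0+1+1 = 0 carry 1
  0+0+1 = 1
  0+0 = 0
  1+0 = 1
  1+1 = 0 carry 1
  1+1+1 = 1 carry 1
  1+0+1 = 0 carry 1
  1+0+1 = 0 carry 1
  final carry 1
Sum = 0b100101010001111000001111010; now AND with 0b1010101111001110010001110001:
  0100101010001111000001111010
& 1010101111001110010001110001
= 0000101010001110000001110000

0b101010001110000001110000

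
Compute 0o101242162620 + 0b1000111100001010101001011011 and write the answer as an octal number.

0o102336307753

0b1000111100001010101001011011 = 0o1074125133 in octal.
Add column by column in base 8, right to left:
  0+3 = 3
  2+3 = 5
  6+1 = 7
  2+5 = 7
  6+2 = 0 carry 1
  1+1+1 = 3
  2+4 = 6
  4+7 = 3 carry 1
  2+0+1 = 3
  1+1 = 2
  0+0 = 0
  1+0 = 1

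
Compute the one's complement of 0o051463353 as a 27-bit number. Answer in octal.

0o726314424

Each oct digit d becomes 7−d:
  0→7, 5→2, 1→6, 4→3, 6→1, 3→4, 3→4, 5→2, 3→4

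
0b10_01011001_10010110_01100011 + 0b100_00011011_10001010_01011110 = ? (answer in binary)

Add column by column in base 2, right to left:
  1+0 = 1
  1+1 = 0 carry 1
  0+1+1 = 0 carry 1
  0+1+1 = 0 carry 1
  0+1+1 = 0 carry 1
  1+0+1 = 0 carry 1
  1+1+1 = 1 carry 1
  0+0+1 = 1
  0+0 = 0
  1+1 = 0 carry 1
  1+0+1 = 0 carry 1
  0+1+1 = 0 carry 1
  1+0+1 = 0 carry 1
  0+0+1 = 1
  0+0 = 0
  1+1 = 0 carry 1
  1+1+1 = 1 carry 1
  0+1+1 = 0 carry 1
  0+0+1 = 1
  1+1 = 0 carry 1
  1+1+1 = 1 carry 1
  0+0+1 = 1
  1+0 = 1
  0+0 = 0
  0+0 = 0
  1+0 = 1
  0+1 = 1

0b110011101010010000011000001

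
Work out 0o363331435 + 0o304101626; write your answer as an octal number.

Add column by column in base 8, right to left:
  5+6 = 3 carry 1
  3+2+1 = 6
  4+6 = 2 carry 1
  1+1+1 = 3
  3+0 = 3
  3+1 = 4
  3+4 = 7
  6+0 = 6
  3+3 = 6

0o667433263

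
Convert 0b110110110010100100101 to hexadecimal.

Group the bits into nibbles: 0001 1011 0110 0101 0010 0101 → 1b6525.

0x1b6525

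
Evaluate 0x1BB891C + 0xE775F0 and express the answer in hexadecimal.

Add column by column in base 16, right to left:
  C+0 = C
  1+F = 0 carry 1
  9+5+1 = F
  8+7 = F
  B+7 = 2 carry 1
  B+E+1 = A carry 1
  1+0+1 = 2

0x2A2FF0C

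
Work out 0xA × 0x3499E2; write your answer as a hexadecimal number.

Multiply each base-16 digit by 10, carrying:
  2×10 = 20 → write 4 carry 1
  E×10+1 = 141 → write D carry 8
  9×10+8 = 98 → write 2 carry 6
  9×10+6 = 96 → write 0 carry 6
  4×10+6 = 46 → write E carry 2
  3×10+2 = 32 → write 0 carry 2
  remaining carry: 2

0x20E02D4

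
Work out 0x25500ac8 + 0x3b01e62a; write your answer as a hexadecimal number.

0x6051f0f2

Add column by column in base 16, right to left:
  8+a = 2 carry 1
  c+2+1 = f
  a+6 = 0 carry 1
  0+e+1 = f
  0+1 = 1
  5+0 = 5
  5+b = 0 carry 1
  2+3+1 = 6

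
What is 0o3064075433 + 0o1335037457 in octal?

0o4421135112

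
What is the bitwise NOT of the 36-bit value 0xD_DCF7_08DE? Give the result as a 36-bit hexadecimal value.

Each hex digit d becomes F−d:
  D→2, D→2, C→3, F→0, 7→8, 0→F, 8→7, D→2, E→1

0x22308F721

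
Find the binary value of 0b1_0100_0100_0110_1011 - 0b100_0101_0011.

0b10100000000011000

Subtract column by column in base 2:
  1-1 → 0
  1-1 → 0
  0-0 → 0
  1-0 → 1
  0-1 → 1 (borrow)
  1-0-1 → 0
  1-1 → 0
  0-0 → 0
  0-0 → 0
  0-0 → 0
  1-1 → 0
  0-0 → 0
  0-0 → 0
  0-0 → 0
  1-0 → 1
  0-0 → 0
  1-0 → 1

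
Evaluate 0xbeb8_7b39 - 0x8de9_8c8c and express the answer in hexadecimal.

0x30ceeead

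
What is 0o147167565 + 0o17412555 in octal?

0o166602342

Add column by column in base 8, right to left:
  5+5 = 2 carry 1
  6+5+1 = 4 carry 1
  5+5+1 = 3 carry 1
  7+2+1 = 2 carry 1
  6+1+1 = 0 carry 1
  1+4+1 = 6
  7+7 = 6 carry 1
  4+1+1 = 6
  1+0 = 1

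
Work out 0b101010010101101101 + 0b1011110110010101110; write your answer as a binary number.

0b10001001001000011011

Add column by column in base 2, right to left:
  1+0 = 1
  0+1 = 1
  1+1 = 0 carry 1
  1+1+1 = 1 carry 1
  0+0+1 = 1
  1+1 = 0 carry 1
  1+0+1 = 0 carry 1
  0+1+1 = 0 carry 1
  1+0+1 = 0 carry 1
  0+0+1 = 1
  1+1 = 0 carry 1
  0+1+1 = 0 carry 1
  0+0+1 = 1
  1+1 = 0 carry 1
  0+1+1 = 0 carry 1
  1+1+1 = 1 carry 1
  0+1+1 = 0 carry 1
  1+0+1 = 0 carry 1
  0+1+1 = 0 carry 1
  final carry 1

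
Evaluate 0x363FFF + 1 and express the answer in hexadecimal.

0x364000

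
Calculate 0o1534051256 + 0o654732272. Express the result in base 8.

0o2411003550

Add column by column in base 8, right to left:
  6+2 = 0 carry 1
  5+7+1 = 5 carry 1
  2+2+1 = 5
  1+2 = 3
  5+3 = 0 carry 1
  0+7+1 = 0 carry 1
  4+4+1 = 1 carry 1
  3+5+1 = 1 carry 1
  5+6+1 = 4 carry 1
  1+0+1 = 2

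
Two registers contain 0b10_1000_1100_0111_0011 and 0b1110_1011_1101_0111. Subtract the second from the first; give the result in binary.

Subtract column by column in base 2:
  1-1 → 0
  1-1 → 0
  0-1 → 1 (borrow)
  0-0-1 → 1 (borrow)
  1-1-1 → 1 (borrow)
  1-0-1 → 0
  1-1 → 0
  0-1 → 1 (borrow)
  0-1-1 → 0 (borrow)
  0-1-1 → 0 (borrow)
  1-0-1 → 0
  1-1 → 0
  0-0 → 0
  0-1 → 1 (borrow)
  0-1-1 → 0 (borrow)
  1-1-1 → 1 (borrow)
  0-0-1 → 1 (borrow)
  1-0-1 → 0

0b11010000010011100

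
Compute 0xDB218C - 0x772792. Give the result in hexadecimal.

0x63F9FA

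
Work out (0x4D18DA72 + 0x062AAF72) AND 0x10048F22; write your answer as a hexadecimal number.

Add column by column in base 16, right to left:
  2+2 = 4
  7+7 = E
  A+F = 9 carry 1
  D+A+1 = 8 carry 1
  8+A+1 = 3 carry 1
  1+2+1 = 4
  D+6 = 3 carry 1
  4+0+1 = 5
Sum = 0x534389E4; now AND with 0x10048F22:
  5&1=1, 3&0=0, 4&0=0, 3&4=0, 8&8=8, 9&F=9, E&2=2, 4&2=0

0x10008920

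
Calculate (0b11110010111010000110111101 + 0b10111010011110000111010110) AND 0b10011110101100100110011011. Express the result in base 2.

0b10001100001000000110010011

Add column by column in base 2, right to left:
  1+0 = 1
  0+1 = 1
  1+1 = 0 carry 1
  1+0+1 = 0 carry 1
  1+1+1 = 1 carry 1
  1+0+1 = 0 carry 1
  0+1+1 = 0 carry 1
  1+1+1 = 1 carry 1
  1+1+1 = 1 carry 1
  0+0+1 = 1
  0+0 = 0
  0+0 = 0
  0+0 = 0
  1+1 = 0 carry 1
  0+1+1 = 0 carry 1
  1+1+1 = 1 carry 1
  1+1+1 = 1 carry 1
  1+0+1 = 0 carry 1
  0+0+1 = 1
  1+1 = 0 carry 1
  0+0+1 = 1
  0+1 = 1
  1+1 = 0 carry 1
  1+1+1 = 1 carry 1
  1+0+1 = 0 carry 1
  1+1+1 = 1 carry 1
  final carry 1
Sum = 0b110101101011000001110010011; now AND with 0b10011110101100100110011011:
  110101101011000001110010011
& 010011110101100100110011011
= 010001100001000000110010011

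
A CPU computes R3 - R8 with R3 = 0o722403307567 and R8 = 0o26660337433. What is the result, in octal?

0o673522750134

Subtract column by column in base 8:
  7-3 → 4
  6-3 → 3
  5-4 → 1
  7-7 → 0
  0-3 → 5 (borrow)
  3-3-1 → 7 (borrow)
  3-0-1 → 2
  0-6 → 2 (borrow)
  4-6-1 → 5 (borrow)
  2-6-1 → 3 (borrow)
  2-2-1 → 7 (borrow)
  7-0-1 → 6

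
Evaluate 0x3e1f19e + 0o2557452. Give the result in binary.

0b11111011001101000011001000

0x3e1f19e = 0b11111000011111000110011110 in binary.
0o2557452 = 0b10101101111100101010 in binary.
Add column by column in base 2, right to left:
  0+0 = 0
  1+1 = 0 carry 1
  1+0+1 = 0 carry 1
  1+1+1 = 1 carry 1
  1+0+1 = 0 carry 1
  0+1+1 = 0 carry 1
  0+0+1 = 1
  1+0 = 1
  1+1 = 0 carry 1
  0+1+1 = 0 carry 1
  0+1+1 = 0 carry 1
  0+1+1 = 0 carry 1
  1+1+1 = 1 carry 1
  1+0+1 = 0 carry 1
  1+1+1 = 1 carry 1
  1+1+1 = 1 carry 1
  1+0+1 = 0 carry 1
  0+1+1 = 0 carry 1
  0+0+1 = 1
  0+1 = 1
  0+0 = 0
  1+0 = 1
  1+0 = 1
  1+0 = 1
  1+0 = 1
  1+0 = 1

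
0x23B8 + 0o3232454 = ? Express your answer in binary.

0b11010101100011100100

0x23B8 = 0b10001110111000 in binary.
0o3232454 = 0b11010011010100101100 in binary.
Add column by column in base 2, right to left:
  0+0 = 0
  0+0 = 0
  0+1 = 1
  1+1 = 0 carry 1
  1+0+1 = 0 carry 1
  1+1+1 = 1 carry 1
  0+0+1 = 1
  1+0 = 1
  1+1 = 0 carry 1
  1+0+1 = 0 carry 1
  0+1+1 = 0 carry 1
  0+0+1 = 1
  0+1 = 1
  1+1 = 0 carry 1
  0+0+1 = 1
  0+0 = 0
  0+1 = 1
  0+0 = 0
  0+1 = 1
  0+1 = 1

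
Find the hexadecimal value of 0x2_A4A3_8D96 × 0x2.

Multiply each base-16 digit by 2, carrying:
  6×2 = 12 → write C
  9×2 = 18 → write 2 carry 1
  D×2+1 = 27 → write B carry 1
  8×2+1 = 17 → write 1 carry 1
  3×2+1 = 7 → write 7
  A×2 = 20 → write 4 carry 1
  4×2+1 = 9 → write 9
  A×2 = 20 → write 4 carry 1
  2×2+1 = 5 → write 5

0x549471B2C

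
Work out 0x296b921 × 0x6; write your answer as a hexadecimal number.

Multiply each base-16 digit by 6, carrying:
  1×6 = 6 → write 6
  2×6 = 12 → write c
  9×6 = 54 → write 6 carry 3
  b×6+3 = 69 → write 5 carry 4
  6×6+4 = 40 → write 8 carry 2
  9×6+2 = 56 → write 8 carry 3
  2×6+3 = 15 → write f

0xf8856c6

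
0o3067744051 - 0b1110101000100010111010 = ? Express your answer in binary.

0b11000101001010011111101101111

0o3067744051 = 0b11000110111111100100000101001 in binary.
Subtract column by column in base 2:
  1-0 → 1
  0-1 → 1 (borrow)
  0-0-1 → 1 (borrow)
  1-1-1 → 1 (borrow)
  0-1-1 → 0 (borrow)
  1-1-1 → 1 (borrow)
  0-0-1 → 1 (borrow)
  0-1-1 → 0 (borrow)
  0-0-1 → 1 (borrow)
  0-0-1 → 1 (borrow)
  0-0-1 → 1 (borrow)
  1-1-1 → 1 (borrow)
  0-0-1 → 1 (borrow)
  0-0-1 → 1 (borrow)
  1-0-1 → 0
  1-1 → 0
  1-0 → 1
  1-1 → 0
  1-0 → 1
  1-1 → 0
  1-1 → 0
  0-1 → 1 (borrow)
  1-0-1 → 0
  1-0 → 1
  0-0 → 0
  0-0 → 0
  0-0 → 0
  1-0 → 1
  1-0 → 1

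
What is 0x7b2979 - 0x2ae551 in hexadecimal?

0x504428

Subtract column by column in base 16:
  9-1 → 8
  7-5 → 2
  9-5 → 4
  2-e → 4 (borrow)
  b-a-1 → 0
  7-2 → 5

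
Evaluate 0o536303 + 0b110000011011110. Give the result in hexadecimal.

0x31da1

0o536303 = 0x2bcc3 in hexadecimal.
0b110000011011110 = 0x60de in hexadecimal.
Add column by column in base 16, right to left:
  3+e = 1 carry 1
  c+d+1 = a carry 1
  c+0+1 = d
  b+6 = 1 carry 1
  2+0+1 = 3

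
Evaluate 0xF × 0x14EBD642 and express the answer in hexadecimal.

Multiply each base-16 digit by 15, carrying:
  2×15 = 30 → write E carry 1
  4×15+1 = 61 → write D carry 3
  6×15+3 = 93 → write D carry 5
  D×15+5 = 200 → write 8 carry 12
  B×15+12 = 177 → write 1 carry 11
  E×15+11 = 221 → write D carry 13
  4×15+13 = 73 → write 9 carry 4
  1×15+4 = 19 → write 3 carry 1
  remaining carry: 1

0x139D18DDE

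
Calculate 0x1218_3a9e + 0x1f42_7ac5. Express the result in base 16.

0x315ab563

Add column by column in base 16, right to left:
  e+5 = 3 carry 1
  9+c+1 = 6 carry 1
  a+a+1 = 5 carry 1
  3+7+1 = b
  8+2 = a
  1+4 = 5
  2+f = 1 carry 1
  1+1+1 = 3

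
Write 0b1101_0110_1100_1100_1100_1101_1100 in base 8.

Group the bits in threes: 001 101 011 011 001 100 110 011 011 100 → 1533146334.

0o1533146334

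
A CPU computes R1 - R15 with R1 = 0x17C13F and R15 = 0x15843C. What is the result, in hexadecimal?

0x23D03

Subtract column by column in base 16:
  F-C → 3
  3-3 → 0
  1-4 → D (borrow)
  C-8-1 → 3
  7-5 → 2
  1-1 → 0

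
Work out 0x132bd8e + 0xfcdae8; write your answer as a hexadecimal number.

Add column by column in base 16, right to left:
  e+8 = 6 carry 1
  8+e+1 = 7 carry 1
  d+a+1 = 8 carry 1
  b+d+1 = 9 carry 1
  2+c+1 = f
  3+f = 2 carry 1
  1+0+1 = 2

0x22f9876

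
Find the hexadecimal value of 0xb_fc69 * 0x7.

Multiply each base-16 digit by 7, carrying:
  9×7 = 63 → write f carry 3
  6×7+3 = 45 → write d carry 2
  c×7+2 = 86 → write 6 carry 5
  f×7+5 = 110 → write e carry 6
  b×7+6 = 83 → write 3 carry 5
  remaining carry: 5

0x53e6df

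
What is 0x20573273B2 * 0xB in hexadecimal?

0x163BF2AF8A6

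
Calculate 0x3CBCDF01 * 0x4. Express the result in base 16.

0xF2F37C04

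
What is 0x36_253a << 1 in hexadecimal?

1 bits is not a whole number of base-16 digits; in binary: 1101100010010100111010 << 1 = 11011000100101001110100.

0x6c4a74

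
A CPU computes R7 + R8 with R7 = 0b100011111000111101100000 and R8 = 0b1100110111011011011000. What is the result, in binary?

0b110000110000011000111000

Add column by column in base 2, right to left:
  0+0 = 0
  0+0 = 0
  0+0 = 0
  0+1 = 1
  0+1 = 1
  1+0 = 1
  1+1 = 0 carry 1
  0+1+1 = 0 carry 1
  1+0+1 = 0 carry 1
  1+1+1 = 1 carry 1
  1+1+1 = 1 carry 1
  1+0+1 = 0 carry 1
  0+1+1 = 0 carry 1
  0+1+1 = 0 carry 1
  0+1+1 = 0 carry 1
  1+0+1 = 0 carry 1
  1+1+1 = 1 carry 1
  1+1+1 = 1 carry 1
  1+0+1 = 0 carry 1
  1+0+1 = 0 carry 1
  0+1+1 = 0 carry 1
  0+1+1 = 0 carry 1
  0+0+1 = 1
  1+0 = 1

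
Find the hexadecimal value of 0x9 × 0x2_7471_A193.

0x1617FEAE2B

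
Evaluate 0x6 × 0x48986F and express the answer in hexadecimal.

0x1B3929A

Multiply each base-16 digit by 6, carrying:
  F×6 = 90 → write A carry 5
  6×6+5 = 41 → write 9 carry 2
  8×6+2 = 50 → write 2 carry 3
  9×6+3 = 57 → write 9 carry 3
  8×6+3 = 51 → write 3 carry 3
  4×6+3 = 27 → write B carry 1
  remaining carry: 1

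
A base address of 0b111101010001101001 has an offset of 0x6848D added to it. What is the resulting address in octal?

0b111101010001101001 = 0o752151 in octal.
0x6848D = 0o1502215 in octal.
Add column by column in base 8, right to left:
  1+5 = 6
  5+1 = 6
  1+2 = 3
  2+2 = 4
  5+0 = 5
  7+5 = 4 carry 1
  0+1+1 = 2

0o2454366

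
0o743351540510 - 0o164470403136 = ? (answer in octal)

0o556661135352

Subtract column by column in base 8:
  0-6 → 2 (borrow)
  1-3-1 → 5 (borrow)
  5-1-1 → 3
  0-3 → 5 (borrow)
  4-0-1 → 3
  5-4 → 1
  1-0 → 1
  5-7 → 6 (borrow)
  3-4-1 → 6 (borrow)
  3-4-1 → 6 (borrow)
  4-6-1 → 5 (borrow)
  7-1-1 → 5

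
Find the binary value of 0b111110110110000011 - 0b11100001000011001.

0b100010101101101010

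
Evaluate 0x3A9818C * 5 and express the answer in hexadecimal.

0x124F87BC

Multiply each base-16 digit by 5, carrying:
  C×5 = 60 → write C carry 3
  8×5+3 = 43 → write B carry 2
  1×5+2 = 7 → write 7
  8×5 = 40 → write 8 carry 2
  9×5+2 = 47 → write F carry 2
  A×5+2 = 52 → write 4 carry 3
  3×5+3 = 18 → write 2 carry 1
  remaining carry: 1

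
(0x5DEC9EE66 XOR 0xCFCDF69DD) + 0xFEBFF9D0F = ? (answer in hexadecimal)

0x190E1624CA

First 0x5DEC9EE66 XOR 0xCFCDF69DD = 0x9221687BB.
Add column by column in base 16, right to left:
  B+F = A carry 1
  B+0+1 = C
  7+D = 4 carry 1
  8+9+1 = 2 carry 1
  6+F+1 = 6 carry 1
  1+F+1 = 1 carry 1
  2+B+1 = E
  2+E = 0 carry 1
  9+F+1 = 9 carry 1
  final carry 1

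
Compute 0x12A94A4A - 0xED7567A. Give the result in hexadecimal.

Subtract column by column in base 16:
  A-A → 0
  4-7 → D (borrow)
  A-6-1 → 3
  4-5 → F (borrow)
  9-7-1 → 1
  A-D → D (borrow)
  2-E-1 → 3 (borrow)
  1-0-1 → 0

0x3D1F3D0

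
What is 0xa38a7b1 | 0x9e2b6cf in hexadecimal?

0xbfab7ff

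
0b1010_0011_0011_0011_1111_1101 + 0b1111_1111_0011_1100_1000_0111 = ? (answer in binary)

0b1101000100111000010000100

Add column by column in base 2, right to left:
  1+1 = 0 carry 1
  0+1+1 = 0 carry 1
  1+1+1 = 1 carry 1
  1+0+1 = 0 carry 1
  1+0+1 = 0 carry 1
  1+0+1 = 0 carry 1
  1+0+1 = 0 carry 1
  1+1+1 = 1 carry 1
  1+0+1 = 0 carry 1
  1+0+1 = 0 carry 1
  0+1+1 = 0 carry 1
  0+1+1 = 0 carry 1
  1+1+1 = 1 carry 1
  1+1+1 = 1 carry 1
  0+0+1 = 1
  0+0 = 0
  1+1 = 0 carry 1
  1+1+1 = 1 carry 1
  0+1+1 = 0 carry 1
  0+1+1 = 0 carry 1
  0+1+1 = 0 carry 1
  1+1+1 = 1 carry 1
  0+1+1 = 0 carry 1
  1+1+1 = 1 carry 1
  final carry 1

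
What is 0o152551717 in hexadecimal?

0x1AAD3CF

Each octal digit is 3 bits: 1=001 5=101 2=010 5=101 5=101 1=001 7=111 1=001 7=111.
Group the bits into nibbles: 0001 1010 1010 1101 0011 1100 1111 → 1AAD3CF.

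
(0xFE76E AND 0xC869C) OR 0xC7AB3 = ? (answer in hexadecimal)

0xCFEBF

0xFE76E AND 0xC869C = 0xC860C.
Then OR with 0xC7AB3.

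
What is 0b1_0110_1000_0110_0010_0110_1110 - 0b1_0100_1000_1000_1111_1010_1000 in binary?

Subtract column by column in base 2:
  0-0 → 0
  1-0 → 1
  1-0 → 1
  1-1 → 0
  0-0 → 0
  1-1 → 0
  1-0 → 1
  0-1 → 1 (borrow)
  0-1-1 → 0 (borrow)
  1-1-1 → 1 (borrow)
  0-1-1 → 0 (borrow)
  0-1-1 → 0 (borrow)
  0-0-1 → 1 (borrow)
  1-0-1 → 0
  1-0 → 1
  0-1 → 1 (borrow)
  0-0-1 → 1 (borrow)
  0-0-1 → 1 (borrow)
  0-0-1 → 1 (borrow)
  1-1-1 → 1 (borrow)
  0-0-1 → 1 (borrow)
  1-0-1 → 0
  1-1 → 0
  0-0 → 0
  1-1 → 0

0b111111101001011000110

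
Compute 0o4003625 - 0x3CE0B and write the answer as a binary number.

0b11000011100110001010

0o4003625 = 0b100000000011110010101 in binary.
0x3CE0B = 0b111100111000001011 in binary.
Subtract column by column in base 2:
  1-1 → 0
  0-1 → 1 (borrow)
  1-0-1 → 0
  0-1 → 1 (borrow)
  1-0-1 → 0
  0-0 → 0
  0-0 → 0
  1-0 → 1
  1-0 → 1
  1-1 → 0
  1-1 → 0
  0-1 → 1 (borrow)
  0-0-1 → 1 (borrow)
  0-0-1 → 1 (borrow)
  0-1-1 → 0 (borrow)
  0-1-1 → 0 (borrow)
  0-1-1 → 0 (borrow)
  0-1-1 → 0 (borrow)
  0-0-1 → 1 (borrow)
  0-0-1 → 1 (borrow)
  1-0-1 → 0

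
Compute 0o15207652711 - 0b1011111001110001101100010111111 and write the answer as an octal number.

0o1271476412

0b1011111001110001101100010111111 = 0o13716154277 in octal.
Subtract column by column in base 8:
  1-7 → 2 (borrow)
  1-7-1 → 1 (borrow)
  7-2-1 → 4
  2-4 → 6 (borrow)
  5-5-1 → 7 (borrow)
  6-1-1 → 4
  7-6 → 1
  0-1 → 7 (borrow)
  2-7-1 → 2 (borrow)
  5-3-1 → 1
  1-1 → 0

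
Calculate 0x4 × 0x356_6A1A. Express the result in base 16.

0xD59A868

Multiply each base-16 digit by 4, carrying:
  A×4 = 40 → write 8 carry 2
  1×4+2 = 6 → write 6
  A×4 = 40 → write 8 carry 2
  6×4+2 = 26 → write A carry 1
  6×4+1 = 25 → write 9 carry 1
  5×4+1 = 21 → write 5 carry 1
  3×4+1 = 13 → write D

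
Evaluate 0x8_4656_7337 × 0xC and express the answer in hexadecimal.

0x634C0D6694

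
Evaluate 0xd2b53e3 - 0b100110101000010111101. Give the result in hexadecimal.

0b100110101000010111101 = 0x1350bd in hexadecimal.
Subtract column by column in base 16:
  3-d → 6 (borrow)
  e-b-1 → 2
  3-0 → 3
  5-5 → 0
  b-3 → 8
  2-1 → 1
  d-0 → d

0xd180326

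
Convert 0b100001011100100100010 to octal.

0o4134442

Group the bits in threes: 100 001 011 100 100 100 010 → 4134442.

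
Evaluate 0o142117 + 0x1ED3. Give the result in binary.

0o142117 = 0b1100010001001111 in binary.
0x1ED3 = 0b1111011010011 in binary.
Add column by column in base 2, right to left:
  1+1 = 0 carry 1
  1+1+1 = 1 carry 1
  1+0+1 = 0 carry 1
  1+0+1 = 0 carry 1
  0+1+1 = 0 carry 1
  0+0+1 = 1
  1+1 = 0 carry 1
  0+1+1 = 0 carry 1
  0+0+1 = 1
  0+1 = 1
  1+1 = 0 carry 1
  0+1+1 = 0 carry 1
  0+1+1 = 0 carry 1
  0+0+1 = 1
  1+0 = 1
  1+0 = 1

0b1110001100100010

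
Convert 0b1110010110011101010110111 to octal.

0o162635267

Group the bits in threes: 001 110 010 110 011 101 010 110 111 → 162635267.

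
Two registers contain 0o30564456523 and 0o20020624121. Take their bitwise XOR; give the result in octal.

XOR each oct digit independently (no carries):
  3^2=1, 0^0=0, 5^0=5, 6^2=4, 4^0=4, 4^6=2, 5^2=7, 6^4=2, 5^1=4, 2^2=0, 3^1=2

0o10544272402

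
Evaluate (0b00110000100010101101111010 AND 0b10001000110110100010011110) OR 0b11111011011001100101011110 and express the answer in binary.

0b11111011111011100101011110

0b00110000100010101101111010 AND 0b10001000110110100010011110 = 0b00000000100010100000011010.
Then OR with 0b11111011011001100101011110.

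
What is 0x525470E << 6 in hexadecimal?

6 bits is not a whole number of base-16 digits; in binary: 101001001010100011100001110 << 6 = 101001001010100011100001110000000.

0x14951C380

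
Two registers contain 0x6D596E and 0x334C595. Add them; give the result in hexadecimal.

Add column by column in base 16, right to left:
  E+5 = 3 carry 1
  6+9+1 = 0 carry 1
  9+5+1 = F
  5+C = 1 carry 1
  D+4+1 = 2 carry 1
  6+3+1 = A
  0+3 = 3

0x3A21F03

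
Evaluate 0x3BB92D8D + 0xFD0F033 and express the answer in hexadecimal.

Add column by column in base 16, right to left:
  D+3 = 0 carry 1
  8+3+1 = C
  D+0 = D
  2+F = 1 carry 1
  9+0+1 = A
  B+D = 8 carry 1
  B+F+1 = B carry 1
  3+0+1 = 4

0x4B8A1DC0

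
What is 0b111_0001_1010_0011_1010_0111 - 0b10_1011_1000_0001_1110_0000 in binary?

Subtract column by column in base 2:
  1-0 → 1
  1-0 → 1
  1-0 → 1
  0-0 → 0
  0-0 → 0
  1-1 → 0
  0-1 → 1 (borrow)
  1-1-1 → 1 (borrow)
  1-1-1 → 1 (borrow)
  1-0-1 → 0
  0-0 → 0
  0-0 → 0
  0-0 → 0
  1-0 → 1
  0-0 → 0
  1-1 → 0
  1-1 → 0
  0-1 → 1 (borrow)
  0-0-1 → 1 (borrow)
  0-1-1 → 0 (borrow)
  1-0-1 → 0
  1-1 → 0
  1-0 → 1

0b10001100010000111000111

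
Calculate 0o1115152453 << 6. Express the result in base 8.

0o111515245300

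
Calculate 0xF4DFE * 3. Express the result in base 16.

Multiply each base-16 digit by 3, carrying:
  E×3 = 42 → write A carry 2
  F×3+2 = 47 → write F carry 2
  D×3+2 = 41 → write 9 carry 2
  4×3+2 = 14 → write E
  F×3 = 45 → write D carry 2
  remaining carry: 2

0x2DE9FA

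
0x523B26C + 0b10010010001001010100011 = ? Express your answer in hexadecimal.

0x56CC50F

0b10010010001001010100011 = 0x4912A3 in hexadecimal.
Add column by column in base 16, right to left:
  C+3 = F
  6+A = 0 carry 1
  2+2+1 = 5
  B+1 = C
  3+9 = C
  2+4 = 6
  5+0 = 5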